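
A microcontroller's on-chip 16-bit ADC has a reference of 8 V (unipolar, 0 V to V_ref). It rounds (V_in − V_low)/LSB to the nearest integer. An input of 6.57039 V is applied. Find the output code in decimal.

LSB = 8 V / 65536 = 122.07 µV.
(V_in − V_low)/LSB = (6.57039 − 0) / 0.00012207 = 53824.635.
Round → code 53825.

code 53825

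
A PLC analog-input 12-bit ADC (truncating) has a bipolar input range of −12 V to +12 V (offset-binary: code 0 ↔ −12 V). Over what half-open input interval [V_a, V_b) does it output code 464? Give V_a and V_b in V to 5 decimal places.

LSB = 24/2^12 = 5.859 mV.
V_a = V_low + 464·LSB = -9.28125 V; V_b = V_low + 465·LSB = -9.27539 V.

[-9.28125 V, -9.27539 V)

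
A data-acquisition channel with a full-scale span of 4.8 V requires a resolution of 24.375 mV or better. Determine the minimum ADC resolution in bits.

Number of steps required ≥ 4.8 V / 24.375 mV = 196.92.
Need 2^N ≥ 196.92; 2^7 = 128, 2^8 = 256.
Minimum N = 8.

8 bits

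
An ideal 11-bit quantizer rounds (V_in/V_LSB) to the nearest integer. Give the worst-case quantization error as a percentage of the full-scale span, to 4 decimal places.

0.0244 %

Rounding → worst-case error = ½ LSB = V_FS/2^12, so 100/4096 = 0.0244141 % of full scale.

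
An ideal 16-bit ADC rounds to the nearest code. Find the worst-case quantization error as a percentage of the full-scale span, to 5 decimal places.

0.00076 %

Rounding → worst-case error = ½ LSB = V_FS/2^17, so 100/131072 = 0.000762939 % of full scale.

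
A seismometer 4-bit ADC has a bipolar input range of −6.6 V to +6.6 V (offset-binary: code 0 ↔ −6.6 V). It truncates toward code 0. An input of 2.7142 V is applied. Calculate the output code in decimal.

LSB = 13.2 V / 16 = 0.8250 V.
(V_in − V_low)/LSB = (2.7142 − (−6.6)) / 0.825 = 11.290.
Floor → code 11.

code 11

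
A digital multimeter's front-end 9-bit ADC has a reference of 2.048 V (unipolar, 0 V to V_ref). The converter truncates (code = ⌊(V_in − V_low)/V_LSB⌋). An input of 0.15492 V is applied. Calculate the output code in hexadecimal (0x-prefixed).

With 512 levels over 2.048 V, one step is 4.000 mV.
(0.15492 − 0) / 0.004 = 38.730 LSBs.
Floor → code 38.
In hexadecimal (0x-prefixed): 0x26.

code 0x26 (decimal 38)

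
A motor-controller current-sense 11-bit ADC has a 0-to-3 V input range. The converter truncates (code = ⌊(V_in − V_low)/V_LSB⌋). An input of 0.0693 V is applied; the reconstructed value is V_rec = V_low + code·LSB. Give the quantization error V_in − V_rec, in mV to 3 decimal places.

Step size: 3 V ÷ 2^11 = 1.465 mV.
Scaled input = 47.3088 LSBs, so code = 47.
Reconstructed: 0.068847656 V.
Error = 0.0693 − 0.068847656 = 0.000452344 V = 0.452 mV.

0.452 mV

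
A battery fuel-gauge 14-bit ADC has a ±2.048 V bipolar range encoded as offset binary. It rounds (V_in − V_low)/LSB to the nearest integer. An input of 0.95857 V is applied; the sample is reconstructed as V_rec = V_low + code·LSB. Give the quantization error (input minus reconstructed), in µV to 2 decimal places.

70.00 µV

Step size: 4.096 V ÷ 2^14 = 250.00 µV.
(V_in − V_low)/LSB = (0.95857 − (−2.048))/0.00025 = 12026.2800 → code 12026 (round).
Reconstructed: 0.9585 V.
Error = 0.95857 − 0.9585 = 7e-05 V = 70.00 µV.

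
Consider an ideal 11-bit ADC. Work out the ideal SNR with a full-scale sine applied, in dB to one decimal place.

68.0 dB

SNR ≈ 6.02·N + 1.76 dB = 6.02·11 + 1.76 = 67.98 dB.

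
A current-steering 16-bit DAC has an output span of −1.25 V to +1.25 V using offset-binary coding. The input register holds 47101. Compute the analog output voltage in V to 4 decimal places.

0.5468 V

LSB = 2.5 V / 2^16 = 38.15 µV.
V_out = (−1.25) + 47101 × 3.8147e-05 V = 0.546761 V.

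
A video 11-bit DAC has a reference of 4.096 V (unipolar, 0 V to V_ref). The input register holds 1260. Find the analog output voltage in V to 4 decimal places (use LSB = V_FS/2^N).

LSB = 4.096 V / 2^11 = 2.000 mV.
V_out = 0 + 1260 × 0.002 V = 2.52 V.

2.5200 V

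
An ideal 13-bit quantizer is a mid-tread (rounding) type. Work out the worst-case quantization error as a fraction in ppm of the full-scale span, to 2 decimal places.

Rounding → worst-case error = ½ LSB = V_FS/2^14, so 1e+06/16384 = 61.0352 ppm of full scale.

61.04 ppm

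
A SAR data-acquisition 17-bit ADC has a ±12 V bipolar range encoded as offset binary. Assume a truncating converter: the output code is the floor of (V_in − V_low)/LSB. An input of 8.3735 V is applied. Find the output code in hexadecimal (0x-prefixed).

Full-scale span = 24 V; LSB = 24/2^17 = 183.11 µV.
Input sits at 111266.475 steps above V_low.
So the output code is 111266.
In hexadecimal (0x-prefixed): 0x1B2A2.

code 0x1B2A2 (decimal 111266)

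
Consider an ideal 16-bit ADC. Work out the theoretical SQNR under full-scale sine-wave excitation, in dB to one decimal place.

98.1 dB

SNR ≈ 6.02·N + 1.76 dB = 6.02·16 + 1.76 = 98.08 dB.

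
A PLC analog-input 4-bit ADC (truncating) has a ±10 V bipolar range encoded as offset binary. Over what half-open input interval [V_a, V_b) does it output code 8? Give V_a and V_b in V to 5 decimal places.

[0.00000 V, 1.25000 V)

LSB = 20/2^4 = 1.2500 V.
V_a = V_low + 8·LSB = 0 V; V_b = V_low + 9·LSB = 1.25 V.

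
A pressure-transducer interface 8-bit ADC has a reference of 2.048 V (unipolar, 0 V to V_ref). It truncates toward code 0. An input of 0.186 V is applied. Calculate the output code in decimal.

Full-scale span = 2.048 V; LSB = 2.048/2^8 = 8.000 mV.
(V_in − V_low)/LSB = (0.186 − 0) / 0.008 = 23.250.
Floor → code 23.

code 23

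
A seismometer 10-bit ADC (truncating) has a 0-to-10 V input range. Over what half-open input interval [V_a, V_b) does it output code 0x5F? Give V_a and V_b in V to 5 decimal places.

[0.92773 V, 0.93750 V)

LSB = 10/2^10 = 9.766 mV.
Code 0x5F = 95 decimal.
V_a = V_low + 95·LSB = 0.927734 V; V_b = V_low + 96·LSB = 0.9375 V.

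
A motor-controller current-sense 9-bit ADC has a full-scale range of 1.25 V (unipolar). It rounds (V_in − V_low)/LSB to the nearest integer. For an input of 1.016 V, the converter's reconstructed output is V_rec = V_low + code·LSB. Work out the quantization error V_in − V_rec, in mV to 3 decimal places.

Step size: 1.25 V ÷ 2^9 = 2.441 mV.
Scaled input = 416.1536 LSBs, so code = 416.
Code 416 maps back to 0 + 416×0.00244141 V = 1.015625 V.
V_in − V_rec = 0.000375 V = 0.375 mV.

0.375 mV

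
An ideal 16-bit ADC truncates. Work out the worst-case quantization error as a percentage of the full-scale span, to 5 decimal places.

0.00153 %

Truncating → worst-case error = 1 LSB = V_FS/2^16, so 100/65536 = 0.00152588 % of full scale.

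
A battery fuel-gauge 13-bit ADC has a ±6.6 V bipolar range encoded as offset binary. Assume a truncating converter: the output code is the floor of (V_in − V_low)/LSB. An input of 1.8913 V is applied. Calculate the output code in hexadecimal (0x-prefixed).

LSB = 13.2 V / 8192 = 1.611 mV.
(1.8913 − (−6.6)) / 0.00161133 = 5269.752 LSBs.
⌊·⌋(5269.752) = 5269.
In hexadecimal (0x-prefixed): 0x1495.

code 0x1495 (decimal 5269)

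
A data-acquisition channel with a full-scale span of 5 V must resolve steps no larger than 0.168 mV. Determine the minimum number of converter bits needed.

15 bits

Number of steps required ≥ 5 V / 0.168 mV = 29761.90.
Need 2^N ≥ 29761.90; 2^14 = 16384, 2^15 = 32768.
Minimum N = 15.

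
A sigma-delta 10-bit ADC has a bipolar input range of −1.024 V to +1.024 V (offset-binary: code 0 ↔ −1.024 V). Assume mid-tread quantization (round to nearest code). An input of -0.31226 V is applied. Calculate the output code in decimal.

Full-scale span = 2.048 V; LSB = 2.048/2^10 = 2.000 mV.
Input sits at 355.870 steps above V_low.
Round → code 356.

code 356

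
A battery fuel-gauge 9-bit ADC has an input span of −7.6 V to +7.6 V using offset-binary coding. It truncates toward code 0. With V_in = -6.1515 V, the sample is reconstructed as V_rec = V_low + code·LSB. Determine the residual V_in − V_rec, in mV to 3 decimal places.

LSB = 15.2/2^9 = 29.688 mV.
(-6.1515 − (−7.6))/0.0296875 = 48.7916; ⌊·⌋ gives code 48.
Code 48 maps back to (−7.6) + 48×0.0296875 V = -6.175 V.
V_in − V_rec = 0.0235 V = 23.500 mV.

23.500 mV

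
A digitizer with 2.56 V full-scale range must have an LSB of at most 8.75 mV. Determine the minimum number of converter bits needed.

Number of steps required ≥ 2.56 V / 8.75 mV = 292.57.
Need 2^N ≥ 292.57; 2^8 = 256, 2^9 = 512.
Minimum N = 9.

9 bits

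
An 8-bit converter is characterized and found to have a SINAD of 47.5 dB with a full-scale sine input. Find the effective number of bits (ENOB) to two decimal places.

7.60 bits

ENOB = (SINAD − 1.76) / 6.02 = (47.5 − 1.76)/6.02 = 7.598.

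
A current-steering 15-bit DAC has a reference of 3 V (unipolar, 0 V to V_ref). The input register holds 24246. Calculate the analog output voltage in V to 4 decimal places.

LSB = 3 V / 2^15 = 91.55 µV.
V_out = 0 + 24246 × 9.15527e-05 V = 2.21979 V.

2.2198 V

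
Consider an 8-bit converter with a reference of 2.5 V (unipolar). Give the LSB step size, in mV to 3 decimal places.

Full-scale span = 2.5 V.
LSB = 2.5 / 2^8 = 2.5 / 256 = 0.00976562 V = 9.766 mV.

9.766 mV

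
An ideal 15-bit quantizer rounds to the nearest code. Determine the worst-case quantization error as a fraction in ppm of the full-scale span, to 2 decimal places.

15.26 ppm

Rounding → worst-case error = ½ LSB = V_FS/2^16, so 1e+06/65536 = 15.2588 ppm of full scale.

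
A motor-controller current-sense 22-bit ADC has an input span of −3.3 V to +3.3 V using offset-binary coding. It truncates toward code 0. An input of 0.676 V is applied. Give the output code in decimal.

Full-scale span = 6.6 V; LSB = 6.6/2^22 = 1.57 µV.
(V_in − V_low)/LSB = (0.676 − (−3.3)) / 1.57356e-06 = 2526750.410.
Floor → code 2526750.

code 2526750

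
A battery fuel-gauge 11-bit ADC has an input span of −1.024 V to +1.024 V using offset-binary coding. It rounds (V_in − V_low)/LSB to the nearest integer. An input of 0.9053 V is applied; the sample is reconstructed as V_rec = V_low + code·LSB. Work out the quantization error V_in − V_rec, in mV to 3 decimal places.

LSB = 2.048/2^11 = 1.000 mV.
(V_in − V_low)/LSB = (0.9053 − (−1.024))/0.001 = 1929.3000 → code 1929 (round).
Code 1929 maps back to (−1.024) + 1929×0.001 V = 0.905 V.
Difference: 0.0003 V → 0.300 mV.

0.300 mV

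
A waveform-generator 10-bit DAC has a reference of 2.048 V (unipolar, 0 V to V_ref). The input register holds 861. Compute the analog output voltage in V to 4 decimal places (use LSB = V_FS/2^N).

1.7220 V

LSB = 2.048 V / 2^10 = 2.000 mV.
V_out = 0 + 861 × 0.002 V = 1.722 V.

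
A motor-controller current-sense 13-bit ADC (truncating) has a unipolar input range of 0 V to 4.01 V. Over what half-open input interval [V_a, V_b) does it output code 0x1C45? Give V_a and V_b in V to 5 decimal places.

[3.54253 V, 3.54302 V)

LSB = 4.01/2^13 = 489.50 µV.
Code 0x1C45 = 7237 decimal.
V_a = V_low + 7237·LSB = 3.54253 V; V_b = V_low + 7238·LSB = 3.54302 V.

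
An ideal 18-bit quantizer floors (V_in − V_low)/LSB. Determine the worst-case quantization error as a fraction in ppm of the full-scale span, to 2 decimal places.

3.81 ppm

Truncating → worst-case error = 1 LSB = V_FS/2^18, so 1e+06/262144 = 3.8147 ppm of full scale.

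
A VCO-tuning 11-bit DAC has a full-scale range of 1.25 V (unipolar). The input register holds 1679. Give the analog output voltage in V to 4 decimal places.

LSB = 1.25 V / 2^11 = 0.610 mV.
V_out = 0 + 1679 × 0.000610352 V = 1.02478 V.

1.0248 V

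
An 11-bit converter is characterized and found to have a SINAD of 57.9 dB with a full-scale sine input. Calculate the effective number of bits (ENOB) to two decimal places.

ENOB = (SINAD − 1.76) / 6.02 = (57.9 − 1.76)/6.02 = 9.326.

9.33 bits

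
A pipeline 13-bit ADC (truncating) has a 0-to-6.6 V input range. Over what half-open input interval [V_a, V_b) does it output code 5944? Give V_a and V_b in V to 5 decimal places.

LSB = 6.6/2^13 = 0.806 mV.
V_a = V_low + 5944·LSB = 4.78887 V; V_b = V_low + 5945·LSB = 4.78967 V.

[4.78887 V, 4.78967 V)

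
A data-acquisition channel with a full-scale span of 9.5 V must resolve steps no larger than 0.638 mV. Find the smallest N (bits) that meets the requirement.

14 bits

Number of steps required ≥ 9.5 V / 0.638 mV = 14890.28.
Need 2^N ≥ 14890.28; 2^13 = 8192, 2^14 = 16384.
Minimum N = 14.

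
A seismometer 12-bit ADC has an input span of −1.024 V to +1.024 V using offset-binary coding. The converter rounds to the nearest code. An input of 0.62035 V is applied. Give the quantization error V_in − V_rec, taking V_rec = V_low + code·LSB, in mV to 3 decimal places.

LSB = 2.048/2^12 = 0.500 mV.
Scaled input = 3288.7000 LSBs, so code = 3289.
V_rec = (−1.024) + 3289·0.0005 = 0.6205 V.
Difference: -0.00015 V → -0.150 mV.

-0.150 mV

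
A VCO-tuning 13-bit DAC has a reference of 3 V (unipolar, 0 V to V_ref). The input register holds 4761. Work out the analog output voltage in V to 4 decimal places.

1.7435 V

LSB = 3 V / 2^13 = 366.21 µV.
V_out = 0 + 4761 × 0.000366211 V = 1.74353 V.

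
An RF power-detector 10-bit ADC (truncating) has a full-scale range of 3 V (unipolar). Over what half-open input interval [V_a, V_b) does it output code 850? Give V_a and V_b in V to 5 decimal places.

[2.49023 V, 2.49316 V)

LSB = 3/2^10 = 2.930 mV.
V_a = V_low + 850·LSB = 2.49023 V; V_b = V_low + 851·LSB = 2.49316 V.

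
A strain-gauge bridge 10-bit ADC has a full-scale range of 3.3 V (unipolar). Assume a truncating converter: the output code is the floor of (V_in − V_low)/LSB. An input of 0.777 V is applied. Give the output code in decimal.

Full-scale span = 3.3 V; LSB = 3.3/2^10 = 3.223 mV.
(V_in − V_low)/LSB = (0.777 − 0) / 0.00322266 = 241.105.
So the output code is 241.

code 241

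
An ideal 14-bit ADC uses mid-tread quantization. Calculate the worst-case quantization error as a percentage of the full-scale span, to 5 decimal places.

0.00305 %

Rounding → worst-case error = ½ LSB = V_FS/2^15, so 100/32768 = 0.00305176 % of full scale.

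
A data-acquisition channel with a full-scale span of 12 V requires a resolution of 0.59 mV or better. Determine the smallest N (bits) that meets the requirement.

Number of steps required ≥ 12 V / 0.59 mV = 20338.98.
Need 2^N ≥ 20338.98; 2^14 = 16384, 2^15 = 32768.
Minimum N = 15.

15 bits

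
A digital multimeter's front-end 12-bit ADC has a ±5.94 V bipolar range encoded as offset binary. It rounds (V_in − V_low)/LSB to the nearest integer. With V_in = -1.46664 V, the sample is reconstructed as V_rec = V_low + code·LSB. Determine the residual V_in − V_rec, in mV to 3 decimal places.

Step size: 11.88 V ÷ 2^12 = 2.900 mV.
(-1.46664 − (−5.94))/0.00290039 = 1542.3302; round gives code 1542.
Code 1542 maps back to (−5.94) + 1542×0.00290039 V = -1.4675977 V.
Error = -1.46664 − (−1.4675977) = 0.000957656 V = 0.958 mV.

0.958 mV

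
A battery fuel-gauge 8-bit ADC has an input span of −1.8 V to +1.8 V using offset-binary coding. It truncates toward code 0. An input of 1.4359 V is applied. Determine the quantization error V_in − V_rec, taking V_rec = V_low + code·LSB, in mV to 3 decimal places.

One LSB is 3.6 V / 256 = 14.062 mV.
Scaled input = 230.1084 LSBs, so code = 230.
V_rec = (−1.8) + 230·0.0140625 = 1.434375 V.
V_in − V_rec = 0.001525 V = 1.525 mV.

1.525 mV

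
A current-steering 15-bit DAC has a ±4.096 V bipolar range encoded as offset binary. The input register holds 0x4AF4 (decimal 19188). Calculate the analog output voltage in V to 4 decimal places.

0.7010 V

LSB = 8.192 V / 2^15 = 250.00 µV.
Code 0x4AF4 = 19188 decimal.
V_out = (−4.096) + 19188 × 0.00025 V = 0.701 V.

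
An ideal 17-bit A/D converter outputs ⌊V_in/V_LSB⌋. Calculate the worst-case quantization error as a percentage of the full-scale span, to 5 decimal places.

0.00076 %

Truncating → worst-case error = 1 LSB = V_FS/2^17, so 100/131072 = 0.000762939 % of full scale.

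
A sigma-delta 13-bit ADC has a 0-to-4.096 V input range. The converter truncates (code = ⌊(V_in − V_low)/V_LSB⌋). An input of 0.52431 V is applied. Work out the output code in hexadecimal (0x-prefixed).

code 0x418 (decimal 1048)

LSB = 4.096 V / 8192 = 0.500 mV.
(0.52431 − 0) / 0.0005 = 1048.620 LSBs.
⌊·⌋(1048.620) = 1048.
In hexadecimal (0x-prefixed): 0x418.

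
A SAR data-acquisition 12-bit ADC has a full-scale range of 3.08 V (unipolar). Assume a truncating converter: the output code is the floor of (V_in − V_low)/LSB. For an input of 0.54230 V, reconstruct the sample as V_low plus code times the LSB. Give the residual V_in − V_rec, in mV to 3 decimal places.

One LSB is 3.08 V / 4096 = 0.752 mV.
(V_in − V_low)/LSB = (0.54230 − 0)/0.000751953 = 721.1886 → code 721 (floor).
Reconstructed: 0.5421582 V.
Difference: 0.000141797 V → 0.142 mV.

0.142 mV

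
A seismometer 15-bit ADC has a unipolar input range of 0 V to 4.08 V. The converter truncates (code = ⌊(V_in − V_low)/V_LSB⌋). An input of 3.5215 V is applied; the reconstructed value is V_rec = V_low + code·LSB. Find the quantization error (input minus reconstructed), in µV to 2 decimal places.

59.57 µV

LSB = 4.08/2^15 = 124.51 µV.
(V_in − V_low)/LSB = (3.5215 − 0)/0.000124512 = 28282.4784 → code 28282 (floor).
V_rec = 0 + 28282·0.000124512 = 3.5214404 V.
Error = 3.5215 − 3.5214404 = 5.95703e-05 V = 59.57 µV.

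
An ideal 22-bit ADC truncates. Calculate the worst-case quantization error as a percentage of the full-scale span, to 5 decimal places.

Truncating → worst-case error = 1 LSB = V_FS/2^22, so 100/4194304 = 2.38419e-05 % of full scale.

0.00002 %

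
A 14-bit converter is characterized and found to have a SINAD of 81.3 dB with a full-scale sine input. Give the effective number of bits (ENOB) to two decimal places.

ENOB = (SINAD − 1.76) / 6.02 = (81.3 − 1.76)/6.02 = 13.213.

13.21 bits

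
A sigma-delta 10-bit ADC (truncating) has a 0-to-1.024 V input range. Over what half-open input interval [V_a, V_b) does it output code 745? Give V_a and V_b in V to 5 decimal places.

LSB = 1.024/2^10 = 1.000 mV.
V_a = V_low + 745·LSB = 0.745 V; V_b = V_low + 746·LSB = 0.746 V.

[0.74500 V, 0.74600 V)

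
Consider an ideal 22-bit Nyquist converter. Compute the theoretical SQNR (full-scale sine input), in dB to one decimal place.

SNR ≈ 6.02·N + 1.76 dB = 6.02·22 + 1.76 = 134.20 dB.

134.2 dB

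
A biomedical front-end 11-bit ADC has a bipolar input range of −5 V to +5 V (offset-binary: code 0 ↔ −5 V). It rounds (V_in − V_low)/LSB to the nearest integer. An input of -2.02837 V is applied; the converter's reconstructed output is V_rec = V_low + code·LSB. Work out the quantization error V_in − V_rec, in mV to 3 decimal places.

Step size: 10 V ÷ 2^11 = 4.883 mV.
(V_in − V_low)/LSB = (-2.02837 − (−5))/0.00488281 = 608.5898 → code 609 (round).
V_rec = (−5) + 609·0.00488281 = -2.0263672 V.
Error = -2.02837 − (−2.0263672) = -0.00200281 V = -2.003 mV.

-2.003 mV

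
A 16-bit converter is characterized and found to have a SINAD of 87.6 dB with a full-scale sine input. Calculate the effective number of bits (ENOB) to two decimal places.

14.26 bits

ENOB = (SINAD − 1.76) / 6.02 = (87.6 − 1.76)/6.02 = 14.259.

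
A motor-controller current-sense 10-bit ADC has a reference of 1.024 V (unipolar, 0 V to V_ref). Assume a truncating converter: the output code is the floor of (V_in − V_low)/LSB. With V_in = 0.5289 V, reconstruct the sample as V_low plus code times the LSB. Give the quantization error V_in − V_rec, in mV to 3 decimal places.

0.900 mV

LSB = 1.024/2^10 = 1.000 mV.
(V_in − V_low)/LSB = (0.5289 − 0)/0.001 = 528.9000 → code 528 (floor).
Reconstructed: 0.528 V.
V_in − V_rec = 0.0009 V = 0.900 mV.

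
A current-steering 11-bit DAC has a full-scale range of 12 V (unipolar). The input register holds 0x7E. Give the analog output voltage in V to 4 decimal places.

0.7383 V

LSB = 12 V / 2^11 = 5.859 mV.
Code 0x7E = 126 decimal.
V_out = 0 + 126 × 0.00585938 V = 0.738281 V.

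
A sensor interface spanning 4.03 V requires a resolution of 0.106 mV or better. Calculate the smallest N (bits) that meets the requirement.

16 bits

Number of steps required ≥ 4.03 V / 0.106 mV = 38018.87.
Need 2^N ≥ 38018.87; 2^15 = 32768, 2^16 = 65536.
Minimum N = 16.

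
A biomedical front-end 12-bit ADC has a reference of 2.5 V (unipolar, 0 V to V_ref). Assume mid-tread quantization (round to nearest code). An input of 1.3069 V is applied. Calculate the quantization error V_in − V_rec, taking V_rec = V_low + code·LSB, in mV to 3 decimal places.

One LSB is 2.5 V / 4096 = 0.610 mV.
(1.3069 − 0)/0.000610352 = 2141.2250; round gives code 2141.
Code 2141 maps back to 0 + 2141×0.000610352 V = 1.3067627 V.
V_in − V_rec = 0.000137305 V = 0.137 mV.

0.137 mV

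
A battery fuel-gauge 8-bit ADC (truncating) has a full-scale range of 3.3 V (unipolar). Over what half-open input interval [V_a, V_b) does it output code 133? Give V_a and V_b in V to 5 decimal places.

[1.71445 V, 1.72734 V)

LSB = 3.3/2^8 = 12.891 mV.
V_a = V_low + 133·LSB = 1.71445 V; V_b = V_low + 134·LSB = 1.72734 V.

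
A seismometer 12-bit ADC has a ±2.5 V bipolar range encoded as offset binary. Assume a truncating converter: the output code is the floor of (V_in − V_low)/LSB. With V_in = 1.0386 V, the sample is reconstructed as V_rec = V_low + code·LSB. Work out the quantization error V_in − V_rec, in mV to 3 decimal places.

One LSB is 5 V / 4096 = 1.221 mV.
(1.0386 − (−2.5))/0.0012207 = 2898.8211; ⌊·⌋ gives code 2898.
Reconstructed: 1.0375977 V.
Error = 1.0386 − 1.0375977 = 0.00100234 V = 1.002 mV.

1.002 mV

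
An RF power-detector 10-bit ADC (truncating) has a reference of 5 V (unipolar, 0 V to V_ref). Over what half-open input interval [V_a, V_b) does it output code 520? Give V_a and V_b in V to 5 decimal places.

[2.53906 V, 2.54395 V)

LSB = 5/2^10 = 4.883 mV.
V_a = V_low + 520·LSB = 2.53906 V; V_b = V_low + 521·LSB = 2.54395 V.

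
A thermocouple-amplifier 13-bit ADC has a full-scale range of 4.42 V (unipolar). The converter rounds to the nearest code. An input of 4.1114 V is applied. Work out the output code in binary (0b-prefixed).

With 8192 levels over 4.42 V, one step is 0.540 mV.
(4.1114 − 0) / 0.000539551 = 7620.043 LSBs.
round(7620.043) = 7620.
In binary (0b-prefixed): 0b1110111000100.

code 0b1110111000100 (decimal 7620)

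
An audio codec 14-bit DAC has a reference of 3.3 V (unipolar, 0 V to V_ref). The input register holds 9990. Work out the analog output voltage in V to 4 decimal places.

LSB = 3.3 V / 2^14 = 201.42 µV.
V_out = 0 + 9990 × 0.000201416 V = 2.01215 V.

2.0121 V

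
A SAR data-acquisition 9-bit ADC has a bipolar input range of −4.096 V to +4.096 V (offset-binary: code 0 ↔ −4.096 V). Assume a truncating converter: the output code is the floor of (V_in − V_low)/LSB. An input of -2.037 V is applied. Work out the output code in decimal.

code 128

LSB = 8.192 V / 512 = 16.000 mV.
(V_in − V_low)/LSB = (-2.037 − (−4.096)) / 0.016 = 128.688.
So the output code is 128.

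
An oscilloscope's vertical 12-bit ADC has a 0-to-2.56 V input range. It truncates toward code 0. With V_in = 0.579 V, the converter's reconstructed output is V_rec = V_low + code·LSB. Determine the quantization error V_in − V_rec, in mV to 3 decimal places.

Step size: 2.56 V ÷ 2^12 = 0.625 mV.
(0.579 − 0)/0.000625 = 926.4000; ⌊·⌋ gives code 926.
Reconstructed: 0.57875 V.
Error = 0.579 − 0.57875 = 0.00025 V = 0.250 mV.

0.250 mV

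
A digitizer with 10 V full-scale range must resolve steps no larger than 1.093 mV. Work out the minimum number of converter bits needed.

14 bits

Number of steps required ≥ 10 V / 1.093 mV = 9149.13.
Need 2^N ≥ 9149.13; 2^13 = 8192, 2^14 = 16384.
Minimum N = 14.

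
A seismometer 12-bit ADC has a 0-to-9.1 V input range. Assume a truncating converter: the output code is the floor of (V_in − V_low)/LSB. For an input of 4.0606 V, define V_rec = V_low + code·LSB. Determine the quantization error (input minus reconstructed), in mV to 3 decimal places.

1.591 mV

LSB = 9.1/2^12 = 2.222 mV.
(V_in − V_low)/LSB = (4.0606 − 0)/0.00222168 = 1827.7162 → code 1827 (floor).
Reconstructed: 4.0590088 V.
Difference: 0.00159121 V → 1.591 mV.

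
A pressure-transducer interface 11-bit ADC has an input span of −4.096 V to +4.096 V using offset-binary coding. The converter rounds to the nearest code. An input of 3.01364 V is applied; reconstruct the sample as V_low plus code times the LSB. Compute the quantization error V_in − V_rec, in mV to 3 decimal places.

1.640 mV

Step size: 8.192 V ÷ 2^11 = 4.000 mV.
(3.01364 − (−4.096))/0.004 = 1777.4100; round gives code 1777.
Code 1777 maps back to (−4.096) + 1777×0.004 V = 3.012 V.
V_in − V_rec = 0.00164 V = 1.640 mV.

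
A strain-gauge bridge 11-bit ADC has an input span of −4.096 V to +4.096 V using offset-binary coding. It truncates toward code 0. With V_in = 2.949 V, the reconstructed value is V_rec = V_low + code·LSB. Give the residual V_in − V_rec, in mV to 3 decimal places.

1.000 mV

Step size: 8.192 V ÷ 2^11 = 4.000 mV.
Scaled input = 1761.2500 LSBs, so code = 1761.
Reconstructed: 2.948 V.
V_in − V_rec = 0.001 V = 1.000 mV.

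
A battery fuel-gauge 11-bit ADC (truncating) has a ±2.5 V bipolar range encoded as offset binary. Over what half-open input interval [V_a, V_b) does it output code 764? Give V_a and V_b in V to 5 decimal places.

LSB = 5/2^11 = 2.441 mV.
V_a = V_low + 764·LSB = -0.634766 V; V_b = V_low + 765·LSB = -0.632324 V.

[-0.63477 V, -0.63232 V)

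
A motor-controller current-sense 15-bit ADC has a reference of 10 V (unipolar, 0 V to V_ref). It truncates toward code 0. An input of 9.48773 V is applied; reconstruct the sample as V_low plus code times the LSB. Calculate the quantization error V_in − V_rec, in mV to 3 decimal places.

LSB = 10/2^15 = 305.18 µV.
(9.48773 − 0)/0.000305176 = 31089.3937; ⌊·⌋ gives code 31089.
Reconstructed: 9.4876099 V.
Difference: 0.000120137 V → 0.120 mV.

0.120 mV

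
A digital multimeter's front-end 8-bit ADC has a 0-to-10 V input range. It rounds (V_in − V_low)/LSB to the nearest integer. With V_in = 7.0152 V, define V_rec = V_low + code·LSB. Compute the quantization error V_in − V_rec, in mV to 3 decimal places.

Step size: 10 V ÷ 2^8 = 39.062 mV.
(7.0152 − 0)/0.0390625 = 179.5891; round gives code 180.
V_rec = 0 + 180·0.0390625 = 7.03125 V.
V_in − V_rec = -0.01605 V = -16.050 mV.

-16.050 mV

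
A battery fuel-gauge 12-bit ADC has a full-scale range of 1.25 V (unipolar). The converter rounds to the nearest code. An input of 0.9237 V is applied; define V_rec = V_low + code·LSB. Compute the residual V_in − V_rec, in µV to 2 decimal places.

-67.09 µV

One LSB is 1.25 V / 4096 = 305.18 µV.
Scaled input = 3026.7802 LSBs, so code = 3027.
V_rec = 0 + 3027·0.000305176 = 0.92376709 V.
V_in − V_rec = -6.70898e-05 V = -67.09 µV.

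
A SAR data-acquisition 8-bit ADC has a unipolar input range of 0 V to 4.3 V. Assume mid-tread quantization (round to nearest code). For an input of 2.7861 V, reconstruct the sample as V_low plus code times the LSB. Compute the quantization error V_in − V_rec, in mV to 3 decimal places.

-2.181 mV

Step size: 4.3 V ÷ 2^8 = 16.797 mV.
(V_in − V_low)/LSB = (2.7861 − 0)/0.0167969 = 165.8701 → code 166 (round).
Code 166 maps back to 0 + 166×0.0167969 V = 2.7882812 V.
V_in − V_rec = -0.00218125 V = -2.181 mV.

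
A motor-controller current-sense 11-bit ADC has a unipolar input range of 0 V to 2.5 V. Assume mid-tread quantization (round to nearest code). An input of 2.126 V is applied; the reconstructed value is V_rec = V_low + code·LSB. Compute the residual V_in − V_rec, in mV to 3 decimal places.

-0.465 mV

LSB = 2.5/2^11 = 1.221 mV.
(V_in − V_low)/LSB = (2.126 − 0)/0.0012207 = 1741.6192 → code 1742 (round).
Reconstructed: 2.1264648 V.
Difference: -0.000464844 V → -0.465 mV.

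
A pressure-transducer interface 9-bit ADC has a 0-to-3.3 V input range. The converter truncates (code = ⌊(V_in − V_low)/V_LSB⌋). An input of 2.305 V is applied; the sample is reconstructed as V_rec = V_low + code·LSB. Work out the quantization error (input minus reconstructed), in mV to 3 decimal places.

4.023 mV

Step size: 3.3 V ÷ 2^9 = 6.445 mV.
Scaled input = 357.6242 LSBs, so code = 357.
Code 357 maps back to 0 + 357×0.00644531 V = 2.3009766 V.
Difference: 0.00402344 V → 4.023 mV.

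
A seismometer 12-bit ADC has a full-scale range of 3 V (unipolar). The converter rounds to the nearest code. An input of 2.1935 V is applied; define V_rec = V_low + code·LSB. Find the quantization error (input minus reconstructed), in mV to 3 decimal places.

-0.104 mV

Step size: 3 V ÷ 2^12 = 0.732 mV.
(V_in − V_low)/LSB = (2.1935 − 0)/0.000732422 = 2994.8587 → code 2995 (round).
Code 2995 maps back to 0 + 2995×0.000732422 V = 2.1936035 V.
Error = 2.1935 − 2.1936035 = -0.000103516 V = -0.104 mV.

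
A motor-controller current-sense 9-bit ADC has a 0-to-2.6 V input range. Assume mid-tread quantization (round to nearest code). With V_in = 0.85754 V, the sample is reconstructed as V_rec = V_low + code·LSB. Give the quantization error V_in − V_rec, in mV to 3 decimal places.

Step size: 2.6 V ÷ 2^9 = 5.078 mV.
(0.85754 − 0)/0.00507813 = 168.8694; round gives code 169.
Code 169 maps back to 0 + 169×0.00507813 V = 0.85820312 V.
Difference: -0.000663125 V → -0.663 mV.

-0.663 mV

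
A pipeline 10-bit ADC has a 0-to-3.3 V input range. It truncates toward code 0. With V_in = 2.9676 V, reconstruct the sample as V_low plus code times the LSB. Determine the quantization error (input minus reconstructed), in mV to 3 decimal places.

2.756 mV

One LSB is 3.3 V / 1024 = 3.223 mV.
(V_in − V_low)/LSB = (2.9676 − 0)/0.00322266 = 920.8553 → code 920 (floor).
Code 920 maps back to 0 + 920×0.00322266 V = 2.9648438 V.
Error = 2.9676 − 2.9648438 = 0.00275625 V = 2.756 mV.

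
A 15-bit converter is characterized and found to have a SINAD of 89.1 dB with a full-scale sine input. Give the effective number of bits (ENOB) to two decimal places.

ENOB = (SINAD − 1.76) / 6.02 = (89.1 − 1.76)/6.02 = 14.508.

14.51 bits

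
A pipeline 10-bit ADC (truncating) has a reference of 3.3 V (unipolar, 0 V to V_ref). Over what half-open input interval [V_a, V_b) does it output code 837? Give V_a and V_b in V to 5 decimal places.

[2.69736 V, 2.70059 V)

LSB = 3.3/2^10 = 3.223 mV.
V_a = V_low + 837·LSB = 2.69736 V; V_b = V_low + 838·LSB = 2.70059 V.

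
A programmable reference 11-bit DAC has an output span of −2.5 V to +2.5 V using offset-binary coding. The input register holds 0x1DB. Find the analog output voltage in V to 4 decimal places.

LSB = 5 V / 2^11 = 2.441 mV.
Code 0x1DB = 475 decimal.
V_out = (−2.5) + 475 × 0.00244141 V = -1.34033 V.

-1.3403 V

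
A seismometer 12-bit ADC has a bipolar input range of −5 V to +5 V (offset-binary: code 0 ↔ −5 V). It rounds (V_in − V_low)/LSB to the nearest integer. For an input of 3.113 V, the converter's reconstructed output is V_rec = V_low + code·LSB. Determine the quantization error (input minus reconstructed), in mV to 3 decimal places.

One LSB is 10 V / 4096 = 2.441 mV.
(V_in − V_low)/LSB = (3.113 − (−5))/0.00244141 = 3323.0848 → code 3323 (round).
Reconstructed: 3.112793 V.
Difference: 0.000207031 V → 0.207 mV.

0.207 mV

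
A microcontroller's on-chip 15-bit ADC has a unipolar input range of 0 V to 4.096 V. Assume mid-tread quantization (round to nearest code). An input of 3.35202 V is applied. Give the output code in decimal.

Full-scale span = 4.096 V; LSB = 4.096/2^15 = 125.00 µV.
Input sits at 26816.160 steps above V_low.
Round → code 26816.

code 26816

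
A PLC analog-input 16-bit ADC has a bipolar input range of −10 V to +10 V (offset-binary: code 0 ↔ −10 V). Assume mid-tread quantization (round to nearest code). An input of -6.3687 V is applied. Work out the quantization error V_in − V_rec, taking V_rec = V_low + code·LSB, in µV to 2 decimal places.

13.38 µV

LSB = 20/2^16 = 305.18 µV.
(V_in − V_low)/LSB = (-6.3687 − (−10))/0.000305176 = 11899.0438 → code 11899 (round).
Code 11899 maps back to (−10) + 11899×0.000305176 V = -6.3687134 V.
Error = -6.3687 − (−6.3687134) = 1.33789e-05 V = 13.38 µV.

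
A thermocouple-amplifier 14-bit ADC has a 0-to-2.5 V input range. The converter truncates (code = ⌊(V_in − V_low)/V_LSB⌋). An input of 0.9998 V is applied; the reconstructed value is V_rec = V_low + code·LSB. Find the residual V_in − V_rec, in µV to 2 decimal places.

Step size: 2.5 V ÷ 2^14 = 152.59 µV.
(V_in − V_low)/LSB = (0.9998 − 0)/0.000152588 = 6552.2893 → code 6552 (floor).
Code 6552 maps back to 0 + 6552×0.000152588 V = 0.99975586 V.
Error = 0.9998 − 0.99975586 = 4.41406e-05 V = 44.14 µV.

44.14 µV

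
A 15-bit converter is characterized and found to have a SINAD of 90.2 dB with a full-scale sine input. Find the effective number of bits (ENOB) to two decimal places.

ENOB = (SINAD − 1.76) / 6.02 = (90.2 − 1.76)/6.02 = 14.691.

14.69 bits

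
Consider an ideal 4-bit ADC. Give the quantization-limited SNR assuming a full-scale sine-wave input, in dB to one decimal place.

25.8 dB

SNR ≈ 6.02·N + 1.76 dB = 6.02·4 + 1.76 = 25.84 dB.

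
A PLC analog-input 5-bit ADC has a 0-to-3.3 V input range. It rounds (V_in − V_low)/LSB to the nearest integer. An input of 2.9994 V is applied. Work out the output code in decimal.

code 29

With 32 levels over 3.3 V, one step is 103.125 mV.
(V_in − V_low)/LSB = (2.9994 − 0) / 0.103125 = 29.085.
So the output code is 29.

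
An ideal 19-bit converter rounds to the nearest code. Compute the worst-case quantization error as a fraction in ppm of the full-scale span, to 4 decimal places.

0.9537 ppm

Rounding → worst-case error = ½ LSB = V_FS/2^20, so 1e+06/1048576 = 0.953674 ppm of full scale.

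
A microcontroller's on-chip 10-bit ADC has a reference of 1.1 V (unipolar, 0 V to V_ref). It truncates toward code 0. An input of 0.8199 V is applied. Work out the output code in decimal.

Full-scale span = 1.1 V; LSB = 1.1/2^10 = 1.074 mV.
(0.8199 − 0) / 0.00107422 = 763.252 LSBs.
⌊·⌋(763.252) = 763.

code 763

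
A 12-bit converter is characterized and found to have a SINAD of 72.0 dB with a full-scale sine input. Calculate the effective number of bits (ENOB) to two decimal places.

ENOB = (SINAD − 1.76) / 6.02 = (72.0 − 1.76)/6.02 = 11.668.

11.67 bits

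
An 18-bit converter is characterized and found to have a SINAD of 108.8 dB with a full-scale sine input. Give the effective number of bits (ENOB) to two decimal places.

17.78 bits

ENOB = (SINAD − 1.76) / 6.02 = (108.8 − 1.76)/6.02 = 17.781.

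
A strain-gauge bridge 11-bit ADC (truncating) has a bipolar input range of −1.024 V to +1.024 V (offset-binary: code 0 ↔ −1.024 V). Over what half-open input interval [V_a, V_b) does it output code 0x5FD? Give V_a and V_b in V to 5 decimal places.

LSB = 2.048/2^11 = 1.000 mV.
Code 0x5FD = 1533 decimal.
V_a = V_low + 1533·LSB = 0.509 V; V_b = V_low + 1534·LSB = 0.51 V.

[0.50900 V, 0.51000 V)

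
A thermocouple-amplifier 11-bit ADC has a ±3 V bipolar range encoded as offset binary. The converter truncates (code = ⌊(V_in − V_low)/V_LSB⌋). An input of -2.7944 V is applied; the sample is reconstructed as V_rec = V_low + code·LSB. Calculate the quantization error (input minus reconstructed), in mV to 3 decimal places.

LSB = 6/2^11 = 2.930 mV.
Scaled input = 70.1781 LSBs, so code = 70.
Reconstructed: -2.7949219 V.
Difference: 0.000521875 V → 0.522 mV.

0.522 mV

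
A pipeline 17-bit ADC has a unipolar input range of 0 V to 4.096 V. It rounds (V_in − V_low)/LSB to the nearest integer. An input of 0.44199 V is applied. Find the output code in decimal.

code 14144

LSB = 4.096 V / 131072 = 31.25 µV.
(V_in − V_low)/LSB = (0.44199 − 0) / 3.125e-05 = 14143.680.
So the output code is 14144.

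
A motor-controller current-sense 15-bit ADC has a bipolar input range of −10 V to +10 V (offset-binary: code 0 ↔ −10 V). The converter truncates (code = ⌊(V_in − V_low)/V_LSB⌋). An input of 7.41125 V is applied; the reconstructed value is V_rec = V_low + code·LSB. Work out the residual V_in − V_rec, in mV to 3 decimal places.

One LSB is 20 V / 32768 = 0.610 mV.
(7.41125 − (−10))/0.000610352 = 28526.5920; ⌊·⌋ gives code 28526.
Reconstructed: 7.4108887 V.
Error = 7.41125 − 7.4108887 = 0.000361328 V = 0.361 mV.

0.361 mV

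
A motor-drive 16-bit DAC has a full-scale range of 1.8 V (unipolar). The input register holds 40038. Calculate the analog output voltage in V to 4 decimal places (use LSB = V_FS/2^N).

1.0997 V

LSB = 1.8 V / 2^16 = 27.47 µV.
V_out = 0 + 40038 × 2.74658e-05 V = 1.09968 V.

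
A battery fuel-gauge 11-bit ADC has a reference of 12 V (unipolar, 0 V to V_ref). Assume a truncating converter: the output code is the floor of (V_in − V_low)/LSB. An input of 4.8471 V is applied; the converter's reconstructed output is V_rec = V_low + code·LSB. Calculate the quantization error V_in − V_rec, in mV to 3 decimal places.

One LSB is 12 V / 2048 = 5.859 mV.
(V_in − V_low)/LSB = (4.8471 − 0)/0.00585938 = 827.2384 → code 827 (floor).
V_rec = 0 + 827·0.00585938 = 4.8457031 V.
Difference: 0.00139687 V → 1.397 mV.

1.397 mV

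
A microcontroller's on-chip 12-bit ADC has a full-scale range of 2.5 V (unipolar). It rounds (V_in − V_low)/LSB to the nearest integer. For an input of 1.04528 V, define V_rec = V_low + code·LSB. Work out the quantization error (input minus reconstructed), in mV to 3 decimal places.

-0.252 mV

LSB = 2.5/2^12 = 0.610 mV.
(1.04528 − 0)/0.000610352 = 1712.5868; round gives code 1713.
V_rec = 0 + 1713·0.000610352 = 1.0455322 V.
V_in − V_rec = -0.000252227 V = -0.252 mV.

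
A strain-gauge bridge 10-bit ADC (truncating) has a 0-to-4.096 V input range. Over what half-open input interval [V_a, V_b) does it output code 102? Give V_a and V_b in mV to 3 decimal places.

LSB = 4.096/2^10 = 4.000 mV.
V_a = V_low + 102·LSB = 0.408 V; V_b = V_low + 103·LSB = 0.412 V.

[408.000 mV, 412.000 mV)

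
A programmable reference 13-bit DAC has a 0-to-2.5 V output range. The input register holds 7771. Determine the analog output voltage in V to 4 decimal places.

LSB = 2.5 V / 2^13 = 305.18 µV.
V_out = 0 + 7771 × 0.000305176 V = 2.37152 V.

2.3715 V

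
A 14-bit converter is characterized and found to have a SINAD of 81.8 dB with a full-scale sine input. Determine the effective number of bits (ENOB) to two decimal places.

ENOB = (SINAD − 1.76) / 6.02 = (81.8 − 1.76)/6.02 = 13.296.

13.30 bits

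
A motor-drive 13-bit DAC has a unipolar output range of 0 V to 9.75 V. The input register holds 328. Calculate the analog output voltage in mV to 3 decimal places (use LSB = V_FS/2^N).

390.381 mV

LSB = 9.75 V / 2^13 = 1.190 mV.
V_out = 0 + 328 × 0.00119019 V = 0.390381 V.
= 390.381 mV.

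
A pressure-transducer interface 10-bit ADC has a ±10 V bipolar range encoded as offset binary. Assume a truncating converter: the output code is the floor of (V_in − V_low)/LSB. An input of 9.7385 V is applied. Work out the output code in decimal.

With 1024 levels over 20 V, one step is 19.531 mV.
(9.7385 − (−10)) / 0.0195312 = 1010.611 LSBs.
So the output code is 1010.

code 1010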